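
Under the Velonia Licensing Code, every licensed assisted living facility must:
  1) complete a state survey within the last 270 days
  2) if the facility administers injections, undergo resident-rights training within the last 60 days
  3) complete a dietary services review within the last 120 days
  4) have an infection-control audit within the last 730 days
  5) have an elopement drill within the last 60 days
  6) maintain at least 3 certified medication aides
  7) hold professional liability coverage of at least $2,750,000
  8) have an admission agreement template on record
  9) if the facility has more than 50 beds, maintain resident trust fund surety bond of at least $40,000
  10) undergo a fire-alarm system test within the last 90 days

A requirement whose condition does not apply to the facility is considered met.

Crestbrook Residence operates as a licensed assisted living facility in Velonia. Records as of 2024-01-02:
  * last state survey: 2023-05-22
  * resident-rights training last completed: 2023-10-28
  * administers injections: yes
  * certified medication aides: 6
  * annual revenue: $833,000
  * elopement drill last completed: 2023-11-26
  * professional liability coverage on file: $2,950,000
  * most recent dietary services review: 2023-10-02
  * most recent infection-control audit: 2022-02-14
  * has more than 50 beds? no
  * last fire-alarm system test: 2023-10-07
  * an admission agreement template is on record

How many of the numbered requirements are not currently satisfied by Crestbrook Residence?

1. state survey 225 days ago vs limit 270 → met
2. condition 'administers injections' holds; resident-rights training 66 days ago vs limit 60 → not met
3. dietary services review 92 days ago vs limit 120 → met
4. infection-control audit 687 days ago vs limit 730 → met
5. elopement drill 37 days ago vs limit 60 → met
6. certified medication aides 6 ≥ 3 → met
7. professional liability coverage $2,950,000 ≥ $2,750,000 → met
8. admission agreement template present → met
9. condition 'has more than 50 beds' does not hold → requirement n/a → met
10. fire-alarm system test 87 days ago vs limit 90 → met
Not met: 1 of 10

1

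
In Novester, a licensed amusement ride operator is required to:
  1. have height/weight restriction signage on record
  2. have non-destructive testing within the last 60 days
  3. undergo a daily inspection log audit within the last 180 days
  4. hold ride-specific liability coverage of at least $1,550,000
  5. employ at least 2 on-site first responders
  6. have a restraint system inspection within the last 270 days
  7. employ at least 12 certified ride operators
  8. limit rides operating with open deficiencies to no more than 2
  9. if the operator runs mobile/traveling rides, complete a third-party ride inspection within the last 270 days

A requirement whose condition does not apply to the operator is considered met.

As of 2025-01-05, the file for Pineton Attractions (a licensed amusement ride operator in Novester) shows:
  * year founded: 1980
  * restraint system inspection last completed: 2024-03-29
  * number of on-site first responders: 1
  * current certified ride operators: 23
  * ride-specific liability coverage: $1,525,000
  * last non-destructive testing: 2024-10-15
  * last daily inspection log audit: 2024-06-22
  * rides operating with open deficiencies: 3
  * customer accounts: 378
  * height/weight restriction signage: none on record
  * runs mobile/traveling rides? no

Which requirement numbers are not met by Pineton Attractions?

1, 2, 3, 4, 5, 6, 8

1. height/weight restriction signage absent → not met
2. non-destructive testing 82 days ago vs limit 60 → not met
3. daily inspection log audit 197 days ago vs limit 180 → not met
4. ride-specific liability coverage $1,525,000 < $1,550,000 → not met
5. on-site first responders 1 < 2 → not met
6. restraint system inspection 282 days ago vs limit 270 → not met
7. certified ride operators 23 ≥ 12 → met
8. rides operating with open deficiencies 3 > 2 → not met
9. condition 'runs mobile/traveling rides' does not hold → requirement n/a → met
Not met: 1, 2, 3, 4, 5, 6, 8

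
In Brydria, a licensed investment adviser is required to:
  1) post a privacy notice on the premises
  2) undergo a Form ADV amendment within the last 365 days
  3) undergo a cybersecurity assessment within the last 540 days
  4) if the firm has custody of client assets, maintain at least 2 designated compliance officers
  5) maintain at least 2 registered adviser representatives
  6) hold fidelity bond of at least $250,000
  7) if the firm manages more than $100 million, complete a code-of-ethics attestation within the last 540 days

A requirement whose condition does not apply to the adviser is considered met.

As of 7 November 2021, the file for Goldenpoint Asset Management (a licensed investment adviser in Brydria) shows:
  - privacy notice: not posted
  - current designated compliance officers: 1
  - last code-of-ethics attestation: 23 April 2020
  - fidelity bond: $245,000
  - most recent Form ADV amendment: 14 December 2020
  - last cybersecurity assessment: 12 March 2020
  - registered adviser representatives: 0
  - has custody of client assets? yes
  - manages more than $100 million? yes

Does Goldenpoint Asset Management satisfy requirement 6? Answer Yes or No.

No

6. fidelity bond $245,000 < $250,000 → not met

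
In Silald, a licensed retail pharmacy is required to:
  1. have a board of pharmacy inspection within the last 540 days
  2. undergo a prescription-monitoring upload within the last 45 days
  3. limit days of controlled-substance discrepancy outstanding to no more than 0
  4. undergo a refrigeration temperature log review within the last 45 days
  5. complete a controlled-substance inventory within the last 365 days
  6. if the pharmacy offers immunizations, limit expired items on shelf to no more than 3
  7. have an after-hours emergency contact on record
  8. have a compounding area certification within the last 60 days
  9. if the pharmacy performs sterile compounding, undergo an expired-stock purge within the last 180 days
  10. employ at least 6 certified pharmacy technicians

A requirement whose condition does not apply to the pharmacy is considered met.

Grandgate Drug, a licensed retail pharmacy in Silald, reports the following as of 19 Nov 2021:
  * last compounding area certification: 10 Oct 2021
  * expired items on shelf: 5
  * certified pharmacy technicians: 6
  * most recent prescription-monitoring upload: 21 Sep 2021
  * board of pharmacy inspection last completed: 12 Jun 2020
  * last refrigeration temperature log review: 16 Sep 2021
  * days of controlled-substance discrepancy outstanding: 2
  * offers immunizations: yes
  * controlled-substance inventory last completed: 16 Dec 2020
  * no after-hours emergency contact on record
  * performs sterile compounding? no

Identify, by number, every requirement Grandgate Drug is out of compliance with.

2, 3, 4, 6, 7

1. board of pharmacy inspection 525 days ago vs limit 540 → met
2. prescription-monitoring upload 59 days ago vs limit 45 → not met
3. days of controlled-substance discrepancy outstanding 2 > 0 → not met
4. refrigeration temperature log review 64 days ago vs limit 45 → not met
5. controlled-substance inventory 338 days ago vs limit 365 → met
6. condition 'offers immunizations' holds; expired items on shelf 5 > 3 → not met
7. after-hours emergency contact absent → not met
8. compounding area certification 40 days ago vs limit 60 → met
9. condition 'performs sterile compounding' does not hold → requirement n/a → met
10. certified pharmacy technicians 6 ≥ 6 → met
Not met: 2, 3, 4, 6, 7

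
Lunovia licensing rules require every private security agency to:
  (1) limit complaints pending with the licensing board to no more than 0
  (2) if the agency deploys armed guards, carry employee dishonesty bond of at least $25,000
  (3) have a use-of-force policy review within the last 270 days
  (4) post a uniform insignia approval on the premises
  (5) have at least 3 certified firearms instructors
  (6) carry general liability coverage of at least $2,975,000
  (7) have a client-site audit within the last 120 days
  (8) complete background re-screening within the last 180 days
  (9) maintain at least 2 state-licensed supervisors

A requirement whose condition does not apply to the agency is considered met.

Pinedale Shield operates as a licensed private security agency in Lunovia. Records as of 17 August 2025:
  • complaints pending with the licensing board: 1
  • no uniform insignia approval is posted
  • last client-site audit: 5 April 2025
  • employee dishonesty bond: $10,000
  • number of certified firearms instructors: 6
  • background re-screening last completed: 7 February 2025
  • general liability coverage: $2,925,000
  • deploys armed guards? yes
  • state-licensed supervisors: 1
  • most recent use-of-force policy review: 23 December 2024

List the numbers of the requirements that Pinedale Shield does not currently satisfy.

1. complaints pending with the licensing board 1 > 0 → not met
2. condition 'deploys armed guards' holds; employee dishonesty bond $10,000 < $25,000 → not met
3. use-of-force policy review 237 days ago vs limit 270 → met
4. uniform insignia approval absent → not met
5. certified firearms instructors 6 ≥ 3 → met
6. general liability coverage $2,925,000 < $2,975,000 → not met
7. client-site audit 134 days ago vs limit 120 → not met
8. background re-screening 191 days ago vs limit 180 → not met
9. state-licensed supervisors 1 < 2 → not met
Not met: 1, 2, 4, 6, 7, 8, 9

1, 2, 4, 6, 7, 8, 9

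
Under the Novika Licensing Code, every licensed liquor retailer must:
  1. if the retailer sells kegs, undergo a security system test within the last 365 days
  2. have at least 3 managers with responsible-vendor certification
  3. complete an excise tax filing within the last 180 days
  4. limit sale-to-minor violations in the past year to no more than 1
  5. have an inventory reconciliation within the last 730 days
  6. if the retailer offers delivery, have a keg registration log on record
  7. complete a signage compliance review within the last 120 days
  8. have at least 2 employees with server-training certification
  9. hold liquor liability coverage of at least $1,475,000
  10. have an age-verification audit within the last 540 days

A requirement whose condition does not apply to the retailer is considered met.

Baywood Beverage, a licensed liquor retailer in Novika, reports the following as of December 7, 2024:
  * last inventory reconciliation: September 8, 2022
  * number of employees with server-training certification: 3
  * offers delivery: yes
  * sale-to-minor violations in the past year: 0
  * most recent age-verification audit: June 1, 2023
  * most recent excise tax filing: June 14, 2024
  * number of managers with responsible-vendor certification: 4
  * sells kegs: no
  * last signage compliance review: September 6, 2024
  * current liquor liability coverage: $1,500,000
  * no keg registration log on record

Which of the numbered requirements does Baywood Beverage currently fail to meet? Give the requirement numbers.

1. condition 'sells kegs' does not hold → requirement n/a → met
2. managers with responsible-vendor certification 4 ≥ 3 → met
3. excise tax filing 176 days ago vs limit 180 → met
4. sale-to-minor violations in the past year 0 ≤ 1 → met
5. inventory reconciliation 821 days ago vs limit 730 → not met
6. condition 'offers delivery' holds; keg registration log absent → not met
7. signage compliance review 92 days ago vs limit 120 → met
8. employees with server-training certification 3 ≥ 2 → met
9. liquor liability coverage $1,500,000 ≥ $1,475,000 → met
10. age-verification audit 555 days ago vs limit 540 → not met
Not met: 5, 6, 10

5, 6, 10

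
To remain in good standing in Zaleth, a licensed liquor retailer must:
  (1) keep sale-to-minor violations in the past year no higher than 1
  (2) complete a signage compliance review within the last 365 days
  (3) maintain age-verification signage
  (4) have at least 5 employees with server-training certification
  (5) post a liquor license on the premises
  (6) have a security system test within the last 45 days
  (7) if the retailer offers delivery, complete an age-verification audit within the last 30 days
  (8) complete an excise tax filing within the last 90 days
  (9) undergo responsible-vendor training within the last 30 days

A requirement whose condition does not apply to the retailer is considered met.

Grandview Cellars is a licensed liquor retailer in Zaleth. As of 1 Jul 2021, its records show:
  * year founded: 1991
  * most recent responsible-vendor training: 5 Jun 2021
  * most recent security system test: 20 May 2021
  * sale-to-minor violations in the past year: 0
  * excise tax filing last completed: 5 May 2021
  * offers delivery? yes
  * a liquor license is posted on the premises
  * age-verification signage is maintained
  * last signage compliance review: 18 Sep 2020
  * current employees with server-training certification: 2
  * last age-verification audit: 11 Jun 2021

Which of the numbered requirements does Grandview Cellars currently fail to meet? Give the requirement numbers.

4

1. sale-to-minor violations in the past year 0 ≤ 1 → met
2. signage compliance review 286 days ago vs limit 365 → met
3. age-verification signage present → met
4. employees with server-training certification 2 < 5 → not met
5. liquor license present → met
6. security system test 42 days ago vs limit 45 → met
7. condition 'offers delivery' holds; age-verification audit 20 days ago vs limit 30 → met
8. excise tax filing 57 days ago vs limit 90 → met
9. responsible-vendor training 26 days ago vs limit 30 → met
Not met: 4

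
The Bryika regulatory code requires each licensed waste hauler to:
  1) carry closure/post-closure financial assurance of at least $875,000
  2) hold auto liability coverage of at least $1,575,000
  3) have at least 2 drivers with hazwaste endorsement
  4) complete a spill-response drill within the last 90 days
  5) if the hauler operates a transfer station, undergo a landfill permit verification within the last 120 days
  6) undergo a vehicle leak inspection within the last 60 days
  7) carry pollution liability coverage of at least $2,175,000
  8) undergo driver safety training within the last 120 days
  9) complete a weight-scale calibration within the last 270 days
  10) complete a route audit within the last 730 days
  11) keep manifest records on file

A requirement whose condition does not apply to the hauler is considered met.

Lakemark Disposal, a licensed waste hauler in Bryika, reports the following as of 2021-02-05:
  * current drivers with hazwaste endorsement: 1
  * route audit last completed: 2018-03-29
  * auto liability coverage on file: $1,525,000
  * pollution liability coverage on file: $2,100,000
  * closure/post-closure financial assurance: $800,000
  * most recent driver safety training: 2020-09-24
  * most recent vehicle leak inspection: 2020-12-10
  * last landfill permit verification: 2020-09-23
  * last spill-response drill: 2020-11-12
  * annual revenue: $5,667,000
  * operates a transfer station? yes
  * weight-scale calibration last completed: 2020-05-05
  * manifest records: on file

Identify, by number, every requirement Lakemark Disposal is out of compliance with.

1. closure/post-closure financial assurance $800,000 < $875,000 → not met
2. auto liability coverage $1,525,000 < $1,575,000 → not met
3. drivers with hazwaste endorsement 1 < 2 → not met
4. spill-response drill 85 days ago vs limit 90 → met
5. condition 'operates a transfer station' holds; landfill permit verification 135 days ago vs limit 120 → not met
6. vehicle leak inspection 57 days ago vs limit 60 → met
7. pollution liability coverage $2,100,000 < $2,175,000 → not met
8. driver safety training 134 days ago vs limit 120 → not met
9. weight-scale calibration 276 days ago vs limit 270 → not met
10. route audit 1044 days ago vs limit 730 → not met
11. manifest records present → met
Not met: 1, 2, 3, 5, 7, 8, 9, 10

1, 2, 3, 5, 7, 8, 9, 10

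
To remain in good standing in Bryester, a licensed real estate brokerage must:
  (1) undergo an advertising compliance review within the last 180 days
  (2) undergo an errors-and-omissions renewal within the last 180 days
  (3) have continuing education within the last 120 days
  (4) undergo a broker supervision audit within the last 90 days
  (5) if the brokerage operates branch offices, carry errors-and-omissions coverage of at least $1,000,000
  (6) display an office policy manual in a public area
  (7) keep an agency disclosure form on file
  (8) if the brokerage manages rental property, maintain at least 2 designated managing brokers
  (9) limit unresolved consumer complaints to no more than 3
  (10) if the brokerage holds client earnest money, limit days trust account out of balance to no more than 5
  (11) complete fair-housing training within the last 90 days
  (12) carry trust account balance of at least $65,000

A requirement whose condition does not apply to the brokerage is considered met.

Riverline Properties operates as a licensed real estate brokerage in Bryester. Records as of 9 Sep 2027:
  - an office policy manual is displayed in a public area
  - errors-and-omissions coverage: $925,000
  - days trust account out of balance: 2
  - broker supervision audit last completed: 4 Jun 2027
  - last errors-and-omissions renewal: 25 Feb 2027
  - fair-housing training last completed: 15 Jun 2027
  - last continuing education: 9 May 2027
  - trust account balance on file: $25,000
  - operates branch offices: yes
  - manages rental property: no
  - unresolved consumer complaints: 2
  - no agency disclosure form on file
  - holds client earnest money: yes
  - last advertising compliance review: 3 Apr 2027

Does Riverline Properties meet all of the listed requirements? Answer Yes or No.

1. advertising compliance review 159 days ago vs limit 180 → met
2. errors-and-omissions renewal 196 days ago vs limit 180 → not met
3. continuing education 123 days ago vs limit 120 → not met
4. broker supervision audit 97 days ago vs limit 90 → not met
5. condition 'operates branch offices' holds; errors-and-omissions coverage $925,000 < $1,000,000 → not met
6. office policy manual present → met
7. agency disclosure form absent → not met
8. condition 'manages rental property' does not hold → requirement n/a → met
9. unresolved consumer complaints 2 ≤ 3 → met
10. condition 'holds client earnest money' holds; days trust account out of balance 2 ≤ 5 → met
11. fair-housing training 86 days ago vs limit 90 → met
12. trust account balance $25,000 < $65,000 → not met
Not met: 2, 3, 4, 5, 7, 12

No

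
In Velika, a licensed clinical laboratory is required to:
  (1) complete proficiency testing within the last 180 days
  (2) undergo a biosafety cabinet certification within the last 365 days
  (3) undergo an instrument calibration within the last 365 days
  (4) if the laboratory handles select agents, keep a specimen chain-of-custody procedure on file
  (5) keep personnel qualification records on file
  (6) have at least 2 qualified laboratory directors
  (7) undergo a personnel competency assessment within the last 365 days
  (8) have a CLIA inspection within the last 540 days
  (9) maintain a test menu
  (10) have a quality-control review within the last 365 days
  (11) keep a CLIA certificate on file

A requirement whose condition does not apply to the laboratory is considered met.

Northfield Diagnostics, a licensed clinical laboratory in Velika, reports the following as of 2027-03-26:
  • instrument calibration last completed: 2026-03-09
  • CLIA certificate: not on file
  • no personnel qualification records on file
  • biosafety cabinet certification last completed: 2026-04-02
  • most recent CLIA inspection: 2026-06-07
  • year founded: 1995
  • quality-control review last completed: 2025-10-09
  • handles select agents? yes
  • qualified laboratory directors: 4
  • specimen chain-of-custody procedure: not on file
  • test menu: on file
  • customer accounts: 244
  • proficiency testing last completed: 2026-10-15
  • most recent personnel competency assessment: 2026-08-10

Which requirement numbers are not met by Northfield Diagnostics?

3, 4, 5, 10, 11

1. proficiency testing 162 days ago vs limit 180 → met
2. biosafety cabinet certification 358 days ago vs limit 365 → met
3. instrument calibration 382 days ago vs limit 365 → not met
4. condition 'handles select agents' holds; specimen chain-of-custody procedure absent → not met
5. personnel qualification records absent → not met
6. qualified laboratory directors 4 ≥ 2 → met
7. personnel competency assessment 228 days ago vs limit 365 → met
8. CLIA inspection 292 days ago vs limit 540 → met
9. test menu present → met
10. quality-control review 533 days ago vs limit 365 → not met
11. CLIA certificate absent → not met
Not met: 3, 4, 5, 10, 11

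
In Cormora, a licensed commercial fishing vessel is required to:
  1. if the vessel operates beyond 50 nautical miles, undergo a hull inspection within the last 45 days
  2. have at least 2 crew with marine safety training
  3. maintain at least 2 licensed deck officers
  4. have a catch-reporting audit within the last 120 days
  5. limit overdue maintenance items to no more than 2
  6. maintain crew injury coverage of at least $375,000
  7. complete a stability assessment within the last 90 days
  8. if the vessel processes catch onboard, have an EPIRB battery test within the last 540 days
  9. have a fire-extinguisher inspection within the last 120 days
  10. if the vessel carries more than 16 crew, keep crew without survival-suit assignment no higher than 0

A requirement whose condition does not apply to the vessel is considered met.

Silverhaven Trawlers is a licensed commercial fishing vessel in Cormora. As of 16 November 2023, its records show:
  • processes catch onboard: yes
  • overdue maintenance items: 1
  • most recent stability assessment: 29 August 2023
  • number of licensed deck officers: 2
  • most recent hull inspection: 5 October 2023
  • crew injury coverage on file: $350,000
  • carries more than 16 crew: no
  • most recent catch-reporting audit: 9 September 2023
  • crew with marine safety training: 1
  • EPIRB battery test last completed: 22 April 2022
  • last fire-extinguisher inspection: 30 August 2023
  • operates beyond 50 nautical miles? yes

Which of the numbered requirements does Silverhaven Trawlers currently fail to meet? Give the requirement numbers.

2, 6, 8

1. condition 'operates beyond 50 nautical miles' holds; hull inspection 42 days ago vs limit 45 → met
2. crew with marine safety training 1 < 2 → not met
3. licensed deck officers 2 ≥ 2 → met
4. catch-reporting audit 68 days ago vs limit 120 → met
5. overdue maintenance items 1 ≤ 2 → met
6. crew injury coverage $350,000 < $375,000 → not met
7. stability assessment 79 days ago vs limit 90 → met
8. condition 'processes catch onboard' holds; EPIRB battery test 573 days ago vs limit 540 → not met
9. fire-extinguisher inspection 78 days ago vs limit 120 → met
10. condition 'carries more than 16 crew' does not hold → requirement n/a → met
Not met: 2, 6, 8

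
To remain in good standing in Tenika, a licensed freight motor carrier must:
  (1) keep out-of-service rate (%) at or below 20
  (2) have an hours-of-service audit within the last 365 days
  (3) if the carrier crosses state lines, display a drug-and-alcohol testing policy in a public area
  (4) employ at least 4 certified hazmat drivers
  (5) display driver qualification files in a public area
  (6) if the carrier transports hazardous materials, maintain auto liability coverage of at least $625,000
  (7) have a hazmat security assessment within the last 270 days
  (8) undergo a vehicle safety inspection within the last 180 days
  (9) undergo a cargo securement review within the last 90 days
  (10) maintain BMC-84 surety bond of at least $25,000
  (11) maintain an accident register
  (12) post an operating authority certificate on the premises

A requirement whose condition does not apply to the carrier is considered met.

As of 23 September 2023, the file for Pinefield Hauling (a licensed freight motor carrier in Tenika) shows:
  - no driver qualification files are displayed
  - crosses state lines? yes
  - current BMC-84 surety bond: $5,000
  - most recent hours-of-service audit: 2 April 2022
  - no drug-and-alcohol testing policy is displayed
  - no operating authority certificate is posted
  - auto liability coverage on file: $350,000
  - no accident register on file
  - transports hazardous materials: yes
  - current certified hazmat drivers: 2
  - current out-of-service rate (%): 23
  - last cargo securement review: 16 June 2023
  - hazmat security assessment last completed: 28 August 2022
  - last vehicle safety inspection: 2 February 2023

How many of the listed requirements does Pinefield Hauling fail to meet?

12

1. out-of-service rate (%) 23 > 20 → not met
2. hours-of-service audit 539 days ago vs limit 365 → not met
3. condition 'crosses state lines' holds; drug-and-alcohol testing policy absent → not met
4. certified hazmat drivers 2 < 4 → not met
5. driver qualification files absent → not met
6. condition 'transports hazardous materials' holds; auto liability coverage $350,000 < $625,000 → not met
7. hazmat security assessment 391 days ago vs limit 270 → not met
8. vehicle safety inspection 233 days ago vs limit 180 → not met
9. cargo securement review 99 days ago vs limit 90 → not met
10. BMC-84 surety bond $5,000 < $25,000 → not met
11. accident register absent → not met
12. operating authority certificate absent → not met
Not met: 12 of 12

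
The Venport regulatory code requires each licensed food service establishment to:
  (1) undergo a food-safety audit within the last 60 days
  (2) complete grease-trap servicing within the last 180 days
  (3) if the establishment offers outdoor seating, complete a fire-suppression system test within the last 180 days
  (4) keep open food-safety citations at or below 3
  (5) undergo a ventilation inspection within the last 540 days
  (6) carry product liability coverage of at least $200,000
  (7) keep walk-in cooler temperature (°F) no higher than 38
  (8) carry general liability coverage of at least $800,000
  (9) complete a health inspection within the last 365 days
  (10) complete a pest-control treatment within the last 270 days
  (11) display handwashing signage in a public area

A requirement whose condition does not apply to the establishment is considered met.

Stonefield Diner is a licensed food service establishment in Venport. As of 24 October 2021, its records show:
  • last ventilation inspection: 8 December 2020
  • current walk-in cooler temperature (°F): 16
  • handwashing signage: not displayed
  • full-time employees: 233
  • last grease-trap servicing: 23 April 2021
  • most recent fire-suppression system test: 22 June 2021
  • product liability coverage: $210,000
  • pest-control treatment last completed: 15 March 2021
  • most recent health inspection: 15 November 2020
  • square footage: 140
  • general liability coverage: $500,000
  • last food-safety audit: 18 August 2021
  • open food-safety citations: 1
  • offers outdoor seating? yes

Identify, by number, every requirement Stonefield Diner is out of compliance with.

1, 2, 8, 11

1. food-safety audit 67 days ago vs limit 60 → not met
2. grease-trap servicing 184 days ago vs limit 180 → not met
3. condition 'offers outdoor seating' holds; fire-suppression system test 124 days ago vs limit 180 → met
4. open food-safety citations 1 ≤ 3 → met
5. ventilation inspection 320 days ago vs limit 540 → met
6. product liability coverage $210,000 ≥ $200,000 → met
7. walk-in cooler temperature (°F) 16 ≤ 38 → met
8. general liability coverage $500,000 < $800,000 → not met
9. health inspection 343 days ago vs limit 365 → met
10. pest-control treatment 223 days ago vs limit 270 → met
11. handwashing signage absent → not met
Not met: 1, 2, 8, 11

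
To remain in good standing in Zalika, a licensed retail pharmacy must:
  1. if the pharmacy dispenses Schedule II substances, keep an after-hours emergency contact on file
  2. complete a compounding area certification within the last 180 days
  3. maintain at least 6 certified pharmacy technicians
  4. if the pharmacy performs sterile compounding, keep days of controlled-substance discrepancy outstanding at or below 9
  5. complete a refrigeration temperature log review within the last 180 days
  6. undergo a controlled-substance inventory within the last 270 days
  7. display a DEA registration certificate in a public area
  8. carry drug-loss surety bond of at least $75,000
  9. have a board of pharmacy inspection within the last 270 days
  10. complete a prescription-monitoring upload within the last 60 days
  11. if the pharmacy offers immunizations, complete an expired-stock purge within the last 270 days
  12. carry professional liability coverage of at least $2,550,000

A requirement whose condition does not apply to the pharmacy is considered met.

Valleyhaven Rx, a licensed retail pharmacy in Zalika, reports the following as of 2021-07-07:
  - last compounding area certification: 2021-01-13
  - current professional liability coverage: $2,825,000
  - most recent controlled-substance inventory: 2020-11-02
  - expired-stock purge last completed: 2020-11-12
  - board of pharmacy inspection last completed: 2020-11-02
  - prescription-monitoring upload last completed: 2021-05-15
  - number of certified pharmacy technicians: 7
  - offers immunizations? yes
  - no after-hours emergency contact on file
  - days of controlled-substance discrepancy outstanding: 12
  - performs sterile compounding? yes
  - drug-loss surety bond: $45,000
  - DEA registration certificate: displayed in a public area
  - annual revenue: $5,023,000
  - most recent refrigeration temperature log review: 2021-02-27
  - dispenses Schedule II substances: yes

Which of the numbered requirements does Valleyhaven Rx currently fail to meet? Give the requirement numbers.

1, 4, 8

1. condition 'dispenses Schedule II substances' holds; after-hours emergency contact absent → not met
2. compounding area certification 175 days ago vs limit 180 → met
3. certified pharmacy technicians 7 ≥ 6 → met
4. condition 'performs sterile compounding' holds; days of controlled-substance discrepancy outstanding 12 > 9 → not met
5. refrigeration temperature log review 130 days ago vs limit 180 → met
6. controlled-substance inventory 247 days ago vs limit 270 → met
7. DEA registration certificate present → met
8. drug-loss surety bond $45,000 < $75,000 → not met
9. board of pharmacy inspection 247 days ago vs limit 270 → met
10. prescription-monitoring upload 53 days ago vs limit 60 → met
11. condition 'offers immunizations' holds; expired-stock purge 237 days ago vs limit 270 → met
12. professional liability coverage $2,825,000 ≥ $2,550,000 → met
Not met: 1, 4, 8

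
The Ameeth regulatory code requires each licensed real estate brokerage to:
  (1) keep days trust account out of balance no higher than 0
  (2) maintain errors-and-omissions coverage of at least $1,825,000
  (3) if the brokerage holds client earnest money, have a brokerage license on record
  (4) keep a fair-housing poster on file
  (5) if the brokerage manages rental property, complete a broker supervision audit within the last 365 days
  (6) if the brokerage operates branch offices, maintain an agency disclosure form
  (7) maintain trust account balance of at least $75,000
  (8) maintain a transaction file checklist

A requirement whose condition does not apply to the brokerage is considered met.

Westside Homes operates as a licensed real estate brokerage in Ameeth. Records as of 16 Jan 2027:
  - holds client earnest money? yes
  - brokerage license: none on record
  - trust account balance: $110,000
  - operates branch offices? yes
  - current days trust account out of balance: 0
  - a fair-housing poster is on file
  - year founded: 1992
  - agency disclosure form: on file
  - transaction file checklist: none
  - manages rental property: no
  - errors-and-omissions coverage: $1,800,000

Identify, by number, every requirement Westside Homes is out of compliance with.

2, 3, 8

1. days trust account out of balance 0 ≤ 0 → met
2. errors-and-omissions coverage $1,800,000 < $1,825,000 → not met
3. condition 'holds client earnest money' holds; brokerage license absent → not met
4. fair-housing poster present → met
5. condition 'manages rental property' does not hold → requirement n/a → met
6. condition 'operates branch offices' holds; agency disclosure form present → met
7. trust account balance $110,000 ≥ $75,000 → met
8. transaction file checklist absent → not met
Not met: 2, 3, 8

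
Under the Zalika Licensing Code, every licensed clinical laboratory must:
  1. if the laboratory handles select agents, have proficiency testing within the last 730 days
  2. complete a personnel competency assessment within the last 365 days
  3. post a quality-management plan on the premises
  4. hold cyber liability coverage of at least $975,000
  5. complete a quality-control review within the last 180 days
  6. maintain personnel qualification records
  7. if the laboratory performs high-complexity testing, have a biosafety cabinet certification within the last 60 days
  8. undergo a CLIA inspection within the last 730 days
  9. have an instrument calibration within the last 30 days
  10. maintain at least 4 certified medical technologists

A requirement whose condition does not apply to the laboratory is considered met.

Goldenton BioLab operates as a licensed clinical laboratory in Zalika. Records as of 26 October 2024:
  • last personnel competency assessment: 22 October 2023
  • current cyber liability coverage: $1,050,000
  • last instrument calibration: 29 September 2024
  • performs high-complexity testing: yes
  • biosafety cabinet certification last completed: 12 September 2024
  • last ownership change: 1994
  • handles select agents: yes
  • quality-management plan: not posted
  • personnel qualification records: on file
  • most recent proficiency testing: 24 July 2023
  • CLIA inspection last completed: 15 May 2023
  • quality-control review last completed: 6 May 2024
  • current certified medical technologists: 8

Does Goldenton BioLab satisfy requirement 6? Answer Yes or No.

6. personnel qualification records present → met

Yes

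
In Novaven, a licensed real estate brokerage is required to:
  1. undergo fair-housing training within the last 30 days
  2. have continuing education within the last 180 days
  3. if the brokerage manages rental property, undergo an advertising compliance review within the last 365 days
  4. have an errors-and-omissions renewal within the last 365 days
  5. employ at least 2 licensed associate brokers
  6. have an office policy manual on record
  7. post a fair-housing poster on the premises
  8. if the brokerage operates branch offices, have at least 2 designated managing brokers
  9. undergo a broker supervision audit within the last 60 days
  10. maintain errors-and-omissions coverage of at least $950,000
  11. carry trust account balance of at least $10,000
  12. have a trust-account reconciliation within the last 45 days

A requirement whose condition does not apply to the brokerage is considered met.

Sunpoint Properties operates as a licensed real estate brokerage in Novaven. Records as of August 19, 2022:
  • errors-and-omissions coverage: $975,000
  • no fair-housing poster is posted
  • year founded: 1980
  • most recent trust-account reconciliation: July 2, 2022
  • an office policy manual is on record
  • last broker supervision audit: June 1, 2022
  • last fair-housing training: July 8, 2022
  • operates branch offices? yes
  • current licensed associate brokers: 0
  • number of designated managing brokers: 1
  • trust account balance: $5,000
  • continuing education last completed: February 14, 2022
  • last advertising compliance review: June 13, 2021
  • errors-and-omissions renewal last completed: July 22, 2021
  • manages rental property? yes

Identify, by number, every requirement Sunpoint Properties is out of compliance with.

1. fair-housing training 42 days ago vs limit 30 → not met
2. continuing education 186 days ago vs limit 180 → not met
3. condition 'manages rental property' holds; advertising compliance review 432 days ago vs limit 365 → not met
4. errors-and-omissions renewal 393 days ago vs limit 365 → not met
5. licensed associate brokers 0 < 2 → not met
6. office policy manual present → met
7. fair-housing poster absent → not met
8. condition 'operates branch offices' holds; designated managing brokers 1 < 2 → not met
9. broker supervision audit 79 days ago vs limit 60 → not met
10. errors-and-omissions coverage $975,000 ≥ $950,000 → met
11. trust account balance $5,000 < $10,000 → not met
12. trust-account reconciliation 48 days ago vs limit 45 → not met
Not met: 1, 2, 3, 4, 5, 7, 8, 9, 11, 12

1, 2, 3, 4, 5, 7, 8, 9, 11, 12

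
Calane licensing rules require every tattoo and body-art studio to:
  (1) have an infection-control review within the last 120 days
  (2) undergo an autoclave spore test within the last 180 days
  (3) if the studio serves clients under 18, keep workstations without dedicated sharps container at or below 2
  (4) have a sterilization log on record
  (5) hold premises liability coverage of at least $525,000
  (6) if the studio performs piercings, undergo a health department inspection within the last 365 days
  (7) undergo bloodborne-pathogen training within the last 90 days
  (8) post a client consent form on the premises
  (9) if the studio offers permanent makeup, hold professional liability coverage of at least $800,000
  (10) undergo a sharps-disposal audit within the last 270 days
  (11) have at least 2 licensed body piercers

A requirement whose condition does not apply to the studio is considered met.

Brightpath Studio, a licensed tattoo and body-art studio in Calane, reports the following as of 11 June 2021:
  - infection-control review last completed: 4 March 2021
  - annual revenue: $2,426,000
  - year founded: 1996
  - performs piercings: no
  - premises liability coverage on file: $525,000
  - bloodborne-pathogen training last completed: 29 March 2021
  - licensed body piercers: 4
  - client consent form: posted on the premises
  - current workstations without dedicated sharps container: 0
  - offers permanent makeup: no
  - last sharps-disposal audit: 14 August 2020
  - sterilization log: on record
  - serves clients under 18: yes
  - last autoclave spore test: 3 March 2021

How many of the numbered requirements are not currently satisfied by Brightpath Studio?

1. infection-control review 99 days ago vs limit 120 → met
2. autoclave spore test 100 days ago vs limit 180 → met
3. condition 'serves clients under 18' holds; workstations without dedicated sharps container 0 ≤ 2 → met
4. sterilization log present → met
5. premises liability coverage $525,000 ≥ $525,000 → met
6. condition 'performs piercings' does not hold → requirement n/a → met
7. bloodborne-pathogen training 74 days ago vs limit 90 → met
8. client consent form present → met
9. condition 'offers permanent makeup' does not hold → requirement n/a → met
10. sharps-disposal audit 301 days ago vs limit 270 → not met
11. licensed body piercers 4 ≥ 2 → met
Not met: 1 of 11

1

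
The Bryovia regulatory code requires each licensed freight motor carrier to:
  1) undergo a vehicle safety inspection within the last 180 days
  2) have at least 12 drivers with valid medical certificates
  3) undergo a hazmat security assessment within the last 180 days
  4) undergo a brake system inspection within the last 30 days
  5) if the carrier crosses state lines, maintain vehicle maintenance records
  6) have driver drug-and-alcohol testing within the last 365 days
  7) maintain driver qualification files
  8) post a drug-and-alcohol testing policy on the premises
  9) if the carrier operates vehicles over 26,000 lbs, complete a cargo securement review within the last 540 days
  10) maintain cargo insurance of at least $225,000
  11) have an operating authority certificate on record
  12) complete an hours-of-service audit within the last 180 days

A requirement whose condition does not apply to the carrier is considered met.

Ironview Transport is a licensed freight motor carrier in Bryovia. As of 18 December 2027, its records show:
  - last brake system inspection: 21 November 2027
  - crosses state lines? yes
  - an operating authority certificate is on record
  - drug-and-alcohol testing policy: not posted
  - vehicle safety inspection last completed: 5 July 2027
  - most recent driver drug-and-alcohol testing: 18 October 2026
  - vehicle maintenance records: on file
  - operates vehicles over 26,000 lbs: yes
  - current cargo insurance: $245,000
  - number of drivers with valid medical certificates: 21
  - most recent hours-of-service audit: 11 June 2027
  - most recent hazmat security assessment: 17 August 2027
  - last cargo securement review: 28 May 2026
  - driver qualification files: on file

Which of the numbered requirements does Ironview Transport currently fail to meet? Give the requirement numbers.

6, 8, 9, 12

1. vehicle safety inspection 166 days ago vs limit 180 → met
2. drivers with valid medical certificates 21 ≥ 12 → met
3. hazmat security assessment 123 days ago vs limit 180 → met
4. brake system inspection 27 days ago vs limit 30 → met
5. condition 'crosses state lines' holds; vehicle maintenance records present → met
6. driver drug-and-alcohol testing 426 days ago vs limit 365 → not met
7. driver qualification files present → met
8. drug-and-alcohol testing policy absent → not met
9. condition 'operates vehicles over 26,000 lbs' holds; cargo securement review 569 days ago vs limit 540 → not met
10. cargo insurance $245,000 ≥ $225,000 → met
11. operating authority certificate present → met
12. hours-of-service audit 190 days ago vs limit 180 → not met
Not met: 6, 8, 9, 12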